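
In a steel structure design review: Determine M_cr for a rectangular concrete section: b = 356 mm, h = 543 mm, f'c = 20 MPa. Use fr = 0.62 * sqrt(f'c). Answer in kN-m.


fr = 0.62 * sqrt(20) = 0.62 * 4.4721 = 2.7727 MPa
I = 356 * 543^3 / 12 = 4749722541.0 mm^4
y_t = 271.5 mm
M_cr = fr * I / y_t = 2.7727 * 4749722541.0 / 271.5 N-mm
= 48.5071 kN-m

48.5071 kN-m


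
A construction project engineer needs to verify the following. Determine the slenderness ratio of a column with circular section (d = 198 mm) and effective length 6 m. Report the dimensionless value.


Radius of gyration r = d / 4 = 198 / 4 = 49.5 mm
L_eff = 6000.0 mm
Slenderness ratio = L / r = 6000.0 / 49.5 = 121.21 (dimensionless)

121.21 (dimensionless)


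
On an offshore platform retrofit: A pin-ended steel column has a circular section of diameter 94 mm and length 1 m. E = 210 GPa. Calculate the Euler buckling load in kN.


I = pi * d^4 / 64 = 3832492.5 mm^4
L = 1000.0 mm
P_cr = pi^2 * E * I / L^2
= 9.8696 * 210000.0 * 3832492.5 / 1000.0^2
= 7943288.81 N = 7943.2888 kN

7943.2888 kN


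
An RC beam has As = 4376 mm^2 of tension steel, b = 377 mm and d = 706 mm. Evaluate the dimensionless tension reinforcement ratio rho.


rho = As / (b * d)
= 4376 / (377 * 706)
= 4376 / 266162
= 0.016441 (dimensionless)

0.016441 (dimensionless)


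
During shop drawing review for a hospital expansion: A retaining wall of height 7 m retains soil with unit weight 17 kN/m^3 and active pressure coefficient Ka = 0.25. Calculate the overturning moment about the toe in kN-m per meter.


Pa = 0.5 * Ka * gamma * H^2
= 0.5 * 0.25 * 17 * 7^2
= 104.125 kN/m
Arm = H / 3 = 7 / 3 = 2.3333 m
Mo = Pa * arm = Pa * H / 3 = 104.125 * 7 / 3 = 242.9583 kN-m/m

242.9583 kN-m/m


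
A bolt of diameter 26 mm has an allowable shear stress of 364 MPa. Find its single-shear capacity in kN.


A = pi * d^2 / 4 = pi * 26^2 / 4 = 530.9292 mm^2
V = f_v * A / 1000 = 364 * 530.9292 / 1000
= 193.2582 kN

193.2582 kN


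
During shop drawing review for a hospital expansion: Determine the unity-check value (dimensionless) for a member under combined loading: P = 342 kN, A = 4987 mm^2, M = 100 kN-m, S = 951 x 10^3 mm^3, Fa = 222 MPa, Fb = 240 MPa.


f_a = P / A = 342000.0 / 4987 = 68.5783 MPa
f_b = M / S = 100000000.0 / 951000.0 = 105.1525 MPa
Ratio = f_a / Fa + f_b / Fb
= 68.5783 / 222 + 105.1525 / 240
= 0.747 (dimensionless)

0.747 (dimensionless)


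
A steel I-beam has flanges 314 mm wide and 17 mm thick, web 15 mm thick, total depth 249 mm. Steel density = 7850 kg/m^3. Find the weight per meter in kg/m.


A_flanges = 2 * 314 * 17 = 10676 mm^2
A_web = (249 - 2 * 17) * 15 = 3225 mm^2
A_total = 10676 + 3225 = 13901 mm^2 = 0.013901 m^2
Weight = rho * A = 7850 * 0.013901 = 109.1228 kg/m

109.1228 kg/m


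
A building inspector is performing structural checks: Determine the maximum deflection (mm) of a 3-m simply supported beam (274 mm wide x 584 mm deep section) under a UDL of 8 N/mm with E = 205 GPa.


I = 274 * 584^3 / 12 = 4547868074.67 mm^4
L = 3000.0 mm, w = 8 N/mm, E = 205000.0 MPa
delta = 5 * w * L^4 / (384 * E * I)
= 5 * 8 * 3000.0^4 / (384 * 205000.0 * 4547868074.67)
= 0.0091 mm

0.0091 mm


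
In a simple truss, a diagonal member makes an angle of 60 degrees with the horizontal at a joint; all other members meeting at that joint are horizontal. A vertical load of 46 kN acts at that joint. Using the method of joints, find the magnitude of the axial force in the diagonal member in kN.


At the joint, only the diagonal has a vertical component, so vertical equilibrium gives:
F * sin(60) = 46
F = 46 / sin(60)
= 46 / 0.866025
= 53.12 kN

53.12 kN


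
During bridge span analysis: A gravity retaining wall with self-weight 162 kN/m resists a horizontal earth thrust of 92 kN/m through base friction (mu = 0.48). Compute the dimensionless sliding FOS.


Resisting force = mu * W = 0.48 * 162 = 77.76 kN/m
FOS = Resisting / Driving = 77.76 / 92
= 0.8452 (dimensionless)

0.8452 (dimensionless)


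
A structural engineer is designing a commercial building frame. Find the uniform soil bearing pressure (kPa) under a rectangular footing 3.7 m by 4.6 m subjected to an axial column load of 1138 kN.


A = 3.7 * 4.6 = 17.02 m^2
q = P / A = 1138 / 17.02
= 66.8625 kPa

66.8625 kPa


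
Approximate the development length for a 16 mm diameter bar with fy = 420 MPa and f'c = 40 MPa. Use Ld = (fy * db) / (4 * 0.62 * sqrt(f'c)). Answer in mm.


Ld = (fy * db) / (4 * 0.62 * sqrt(f'c))
= (420 * 16) / (4 * 0.62 * sqrt(40))
= 6720 / 15.6849
= 428.44 mm

428.44 mm


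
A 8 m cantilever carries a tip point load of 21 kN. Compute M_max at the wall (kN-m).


For a cantilever with a point load at the free end:
M_max = P * L = 21 * 8 = 168 kN-m

168 kN-m


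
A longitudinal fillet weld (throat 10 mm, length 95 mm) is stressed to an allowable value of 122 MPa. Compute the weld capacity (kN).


Strength = throat * length * allowable stress
= 10 * 95 * 122 N
= 115900 N
= 115.9 kN

115.9 kN


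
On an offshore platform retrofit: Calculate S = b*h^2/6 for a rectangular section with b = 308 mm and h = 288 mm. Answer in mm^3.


S = b * h^2 / 6
= 308 * 288^2 / 6
= 308 * 82944 / 6
= 4257792.0 mm^3

4257792.0 mm^3


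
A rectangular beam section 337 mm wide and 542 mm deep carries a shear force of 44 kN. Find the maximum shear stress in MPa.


A = b * h = 337 * 542 = 182654 mm^2
V = 44 kN = 44000.0 N
tau_max = 1.5 * V / A = 1.5 * 44000.0 / 182654
= 0.3613 MPa

0.3613 MPa


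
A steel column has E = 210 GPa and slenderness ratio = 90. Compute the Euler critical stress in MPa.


sigma_cr = pi^2 * E / lambda^2
= 9.8696 * 210000.0 / 90^2
= 9.8696 * 210000.0 / 8100
= 255.8786 MPa

255.8786 MPa


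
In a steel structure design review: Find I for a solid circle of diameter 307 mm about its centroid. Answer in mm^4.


r = d / 2 = 307 / 2 = 153.5 mm
I = pi * r^4 / 4 = pi * 153.5^4 / 4
= 436037057.88 mm^4

436037057.88 mm^4


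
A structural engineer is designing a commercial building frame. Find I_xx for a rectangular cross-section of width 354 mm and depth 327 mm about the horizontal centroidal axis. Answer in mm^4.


I = b * h^3 / 12
= 354 * 327^3 / 12
= 354 * 34965783 / 12
= 1031490598.5 mm^4

1031490598.5 mm^4


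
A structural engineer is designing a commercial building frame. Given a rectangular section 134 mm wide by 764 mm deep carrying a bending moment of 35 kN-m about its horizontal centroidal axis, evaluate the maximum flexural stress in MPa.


I = b * h^3 / 12 = 134 * 764^3 / 12 = 4979705141.33 mm^4
y = h / 2 = 764 / 2 = 382.0 mm
M = 35 kN-m = 35000000.0 N-mm
sigma = M * y / I = 35000000.0 * 382.0 / 4979705141.33
= 2.68 MPa

2.68 MPa


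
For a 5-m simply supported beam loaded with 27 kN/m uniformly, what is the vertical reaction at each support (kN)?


Total load = w * L = 27 * 5 = 135 kN
By symmetry, each reaction R = total / 2 = 135 / 2 = 67.5 kN

67.5 kN


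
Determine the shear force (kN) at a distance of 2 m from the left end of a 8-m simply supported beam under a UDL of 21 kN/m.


R_A = w * L / 2 = 21 * 8 / 2 = 84.0 kN
V(x) = R_A - w * x = 84.0 - 21 * 2
= 42.0 kN

42.0 kN


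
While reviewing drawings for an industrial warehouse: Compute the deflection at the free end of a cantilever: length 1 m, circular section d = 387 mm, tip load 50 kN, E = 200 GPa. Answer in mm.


I = pi * d^4 / 64 = pi * 387^4 / 64 = 1101067030.83 mm^4
L = 1000.0 mm, P = 50000.0 N, E = 200000.0 MPa
delta = P * L^3 / (3 * E * I)
= 50000.0 * 1000.0^3 / (3 * 200000.0 * 1101067030.83)
= 0.0757 mm

0.0757 mm


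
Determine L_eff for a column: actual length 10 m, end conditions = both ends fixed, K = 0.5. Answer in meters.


L_eff = K * L
= 0.5 * 10
= 5.0 m

5.0 m


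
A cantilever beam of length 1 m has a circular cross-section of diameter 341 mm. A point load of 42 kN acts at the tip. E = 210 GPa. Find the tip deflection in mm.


I = pi * d^4 / 64 = pi * 341^4 / 64 = 663723836.22 mm^4
L = 1000.0 mm, P = 42000.0 N, E = 210000.0 MPa
delta = P * L^3 / (3 * E * I)
= 42000.0 * 1000.0^3 / (3 * 210000.0 * 663723836.22)
= 0.1004 mm

0.1004 mm


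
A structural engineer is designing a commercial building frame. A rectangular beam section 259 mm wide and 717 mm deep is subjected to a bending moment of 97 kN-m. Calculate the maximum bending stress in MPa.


I = b * h^3 / 12 = 259 * 717^3 / 12 = 7955655797.25 mm^4
y = h / 2 = 717 / 2 = 358.5 mm
M = 97 kN-m = 97000000.0 N-mm
sigma = M * y / I = 97000000.0 * 358.5 / 7955655797.25
= 4.37 MPa

4.37 MPa


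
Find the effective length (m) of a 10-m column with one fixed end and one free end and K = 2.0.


L_eff = K * L
= 2.0 * 10
= 20.0 m

20.0 m


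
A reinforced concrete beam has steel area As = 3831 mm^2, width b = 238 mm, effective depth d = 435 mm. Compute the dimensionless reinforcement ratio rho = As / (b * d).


rho = As / (b * d)
= 3831 / (238 * 435)
= 3831 / 103530
= 0.037004 (dimensionless)

0.037004 (dimensionless)


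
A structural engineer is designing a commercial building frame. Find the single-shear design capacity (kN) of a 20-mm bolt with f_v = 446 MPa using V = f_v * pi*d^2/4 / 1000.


A = pi * d^2 / 4 = pi * 20^2 / 4 = 314.1593 mm^2
V = f_v * A / 1000 = 446 * 314.1593 / 1000
= 140.115 kN

140.115 kN


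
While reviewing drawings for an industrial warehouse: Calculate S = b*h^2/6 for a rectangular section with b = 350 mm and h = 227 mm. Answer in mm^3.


S = b * h^2 / 6
= 350 * 227^2 / 6
= 350 * 51529 / 6
= 3005858.33 mm^3

3005858.33 mm^3


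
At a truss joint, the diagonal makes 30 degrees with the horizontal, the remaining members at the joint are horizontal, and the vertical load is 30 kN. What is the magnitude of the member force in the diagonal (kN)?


At the joint, only the diagonal has a vertical component, so vertical equilibrium gives:
F * sin(30) = 30
F = 30 / sin(30)
= 30 / 0.5
= 60.0 kN

60.0 kN


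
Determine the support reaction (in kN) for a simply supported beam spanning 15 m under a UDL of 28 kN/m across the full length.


Total load = w * L = 28 * 15 = 420 kN
By symmetry, each reaction R = total / 2 = 420 / 2 = 210.0 kN

210.0 kN


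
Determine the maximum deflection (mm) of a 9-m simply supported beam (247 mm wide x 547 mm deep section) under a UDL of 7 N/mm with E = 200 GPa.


I = 247 * 547^3 / 12 = 3368819065.08 mm^4
L = 9000.0 mm, w = 7 N/mm, E = 200000.0 MPa
delta = 5 * w * L^4 / (384 * E * I)
= 5 * 7 * 9000.0^4 / (384 * 200000.0 * 3368819065.08)
= 0.8876 mm

0.8876 mm


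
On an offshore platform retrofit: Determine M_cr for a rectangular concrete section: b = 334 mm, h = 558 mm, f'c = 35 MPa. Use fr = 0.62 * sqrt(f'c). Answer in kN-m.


fr = 0.62 * sqrt(35) = 0.62 * 5.9161 = 3.668 MPa
I = 334 * 558^3 / 12 = 4835794284.0 mm^4
y_t = 279.0 mm
M_cr = fr * I / y_t = 3.668 * 4835794284.0 / 279.0 N-mm
= 63.5754 kN-m

63.5754 kN-m


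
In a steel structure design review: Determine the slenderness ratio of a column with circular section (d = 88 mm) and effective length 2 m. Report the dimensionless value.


Radius of gyration r = d / 4 = 88 / 4 = 22.0 mm
L_eff = 2000.0 mm
Slenderness ratio = L / r = 2000.0 / 22.0 = 90.91 (dimensionless)

90.91 (dimensionless)


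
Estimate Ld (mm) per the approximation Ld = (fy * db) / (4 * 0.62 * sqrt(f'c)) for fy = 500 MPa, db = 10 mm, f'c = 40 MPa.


Ld = (fy * db) / (4 * 0.62 * sqrt(f'c))
= (500 * 10) / (4 * 0.62 * sqrt(40))
= 5000 / 15.6849
= 318.78 mm

318.78 mm


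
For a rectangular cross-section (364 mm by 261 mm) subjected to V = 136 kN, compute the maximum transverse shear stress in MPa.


A = b * h = 364 * 261 = 95004 mm^2
V = 136 kN = 136000.0 N
tau_max = 1.5 * V / A = 1.5 * 136000.0 / 95004
= 2.1473 MPa

2.1473 MPa


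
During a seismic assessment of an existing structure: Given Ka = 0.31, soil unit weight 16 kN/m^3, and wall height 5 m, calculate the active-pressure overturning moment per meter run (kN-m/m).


Pa = 0.5 * Ka * gamma * H^2
= 0.5 * 0.31 * 16 * 5^2
= 62.0 kN/m
Arm = H / 3 = 5 / 3 = 1.6667 m
Mo = Pa * arm = Pa * H / 3 = 62.0 * 5 / 3 = 103.3333 kN-m/m

103.3333 kN-m/m


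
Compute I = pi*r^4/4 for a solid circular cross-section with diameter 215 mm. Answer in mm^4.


r = d / 2 = 215 / 2 = 107.5 mm
I = pi * r^4 / 4 = pi * 107.5^4 / 4
= 104887501.03 mm^4

104887501.03 mm^4


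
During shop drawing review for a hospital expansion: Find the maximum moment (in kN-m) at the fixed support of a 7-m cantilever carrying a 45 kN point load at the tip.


For a cantilever with a point load at the free end:
M_max = P * L = 45 * 7 = 315 kN-m

315 kN-m


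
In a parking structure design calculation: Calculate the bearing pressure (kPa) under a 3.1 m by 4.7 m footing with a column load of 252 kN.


A = 3.1 * 4.7 = 14.57 m^2
q = P / A = 252 / 14.57
= 17.2958 kPa

17.2958 kPa


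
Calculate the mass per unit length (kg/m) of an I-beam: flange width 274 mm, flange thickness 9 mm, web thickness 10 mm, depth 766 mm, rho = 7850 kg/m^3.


A_flanges = 2 * 274 * 9 = 4932 mm^2
A_web = (766 - 2 * 9) * 10 = 7480 mm^2
A_total = 4932 + 7480 = 12412 mm^2 = 0.012412 m^2
Weight = rho * A = 7850 * 0.012412 = 97.4342 kg/m

97.4342 kg/m


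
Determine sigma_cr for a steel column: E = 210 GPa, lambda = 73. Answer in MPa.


sigma_cr = pi^2 * E / lambda^2
= 9.8696 * 210000.0 / 73^2
= 9.8696 * 210000.0 / 5329
= 388.9317 MPa

388.9317 MPa


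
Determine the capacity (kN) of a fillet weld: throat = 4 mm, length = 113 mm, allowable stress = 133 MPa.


Strength = throat * length * allowable stress
= 4 * 113 * 133 N
= 60116 N
= 60.12 kN

60.12 kN


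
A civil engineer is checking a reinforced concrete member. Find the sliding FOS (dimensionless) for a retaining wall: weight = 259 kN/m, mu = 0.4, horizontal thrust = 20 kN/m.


Resisting force = mu * W = 0.4 * 259 = 103.6 kN/m
FOS = Resisting / Driving = 103.6 / 20
= 5.18 (dimensionless)

5.18 (dimensionless)


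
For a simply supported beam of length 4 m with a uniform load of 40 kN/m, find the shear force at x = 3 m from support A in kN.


R_A = w * L / 2 = 40 * 4 / 2 = 80.0 kN
V(x) = R_A - w * x = 80.0 - 40 * 3
= -40.0 kN

-40.0 kN


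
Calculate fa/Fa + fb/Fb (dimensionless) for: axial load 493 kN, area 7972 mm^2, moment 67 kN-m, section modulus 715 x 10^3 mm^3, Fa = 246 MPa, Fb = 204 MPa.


f_a = P / A = 493000.0 / 7972 = 61.8414 MPa
f_b = M / S = 67000000.0 / 715000.0 = 93.7063 MPa
Ratio = f_a / Fa + f_b / Fb
= 61.8414 / 246 + 93.7063 / 204
= 0.7107 (dimensionless)

0.7107 (dimensionless)


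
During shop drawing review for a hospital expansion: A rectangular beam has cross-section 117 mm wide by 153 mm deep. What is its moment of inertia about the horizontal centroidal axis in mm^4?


I = b * h^3 / 12
= 117 * 153^3 / 12
= 117 * 3581577 / 12
= 34920375.75 mm^4

34920375.75 mm^4


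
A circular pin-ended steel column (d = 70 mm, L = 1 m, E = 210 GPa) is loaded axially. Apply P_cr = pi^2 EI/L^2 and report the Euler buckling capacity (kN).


I = pi * d^4 / 64 = 1178588.12 mm^4
L = 1000.0 mm
P_cr = pi^2 * E * I / L^2
= 9.8696 * 210000.0 * 1178588.12 / 1000.0^2
= 2442761.68 N = 2442.7617 kN

2442.7617 kN


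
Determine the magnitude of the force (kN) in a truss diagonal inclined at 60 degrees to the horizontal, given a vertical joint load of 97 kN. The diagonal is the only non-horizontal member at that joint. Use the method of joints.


At the joint, only the diagonal has a vertical component, so vertical equilibrium gives:
F * sin(60) = 97
F = 97 / sin(60)
= 97 / 0.866025
= 112.01 kN

112.01 kN


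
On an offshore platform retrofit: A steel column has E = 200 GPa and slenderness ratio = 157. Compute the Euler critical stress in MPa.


sigma_cr = pi^2 * E / lambda^2
= 9.8696 * 200000.0 / 157^2
= 9.8696 * 200000.0 / 24649
= 80.0812 MPa

80.0812 MPa


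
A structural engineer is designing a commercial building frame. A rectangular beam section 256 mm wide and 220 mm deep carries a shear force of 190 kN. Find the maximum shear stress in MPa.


A = b * h = 256 * 220 = 56320 mm^2
V = 190 kN = 190000.0 N
tau_max = 1.5 * V / A = 1.5 * 190000.0 / 56320
= 5.0604 MPa

5.0604 MPa


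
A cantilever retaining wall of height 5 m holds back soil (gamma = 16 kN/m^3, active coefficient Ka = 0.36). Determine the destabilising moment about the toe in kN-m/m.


Pa = 0.5 * Ka * gamma * H^2
= 0.5 * 0.36 * 16 * 5^2
= 72.0 kN/m
Arm = H / 3 = 5 / 3 = 1.6667 m
Mo = Pa * arm = Pa * H / 3 = 72.0 * 5 / 3 = 120.0 kN-m/m

120.0 kN-m/m


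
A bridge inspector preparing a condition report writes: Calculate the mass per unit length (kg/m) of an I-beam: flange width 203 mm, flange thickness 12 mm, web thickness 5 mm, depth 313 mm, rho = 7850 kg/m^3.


A_flanges = 2 * 203 * 12 = 4872 mm^2
A_web = (313 - 2 * 12) * 5 = 1445 mm^2
A_total = 4872 + 1445 = 6317 mm^2 = 0.006317 m^2
Weight = rho * A = 7850 * 0.006317 = 49.5885 kg/m

49.5885 kg/m


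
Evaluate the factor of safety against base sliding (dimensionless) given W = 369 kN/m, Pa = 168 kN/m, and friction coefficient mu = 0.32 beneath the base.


Resisting force = mu * W = 0.32 * 369 = 118.08 kN/m
FOS = Resisting / Driving = 118.08 / 168
= 0.7029 (dimensionless)

0.7029 (dimensionless)


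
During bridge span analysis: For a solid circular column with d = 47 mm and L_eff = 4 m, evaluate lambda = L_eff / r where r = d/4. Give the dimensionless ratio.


Radius of gyration r = d / 4 = 47 / 4 = 11.75 mm
L_eff = 4000.0 mm
Slenderness ratio = L / r = 4000.0 / 11.75 = 340.43 (dimensionless)

340.43 (dimensionless)


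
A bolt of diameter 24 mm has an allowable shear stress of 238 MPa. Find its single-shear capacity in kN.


A = pi * d^2 / 4 = pi * 24^2 / 4 = 452.3893 mm^2
V = f_v * A / 1000 = 238 * 452.3893 / 1000
= 107.6687 kN

107.6687 kN


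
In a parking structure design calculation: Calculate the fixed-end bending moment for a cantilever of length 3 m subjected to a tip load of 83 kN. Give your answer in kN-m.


For a cantilever with a point load at the free end:
M_max = P * L = 83 * 3 = 249 kN-m

249 kN-m


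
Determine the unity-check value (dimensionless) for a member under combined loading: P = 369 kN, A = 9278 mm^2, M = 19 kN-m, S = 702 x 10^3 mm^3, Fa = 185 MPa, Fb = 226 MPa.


f_a = P / A = 369000.0 / 9278 = 39.7715 MPa
f_b = M / S = 19000000.0 / 702000.0 = 27.0655 MPa
Ratio = f_a / Fa + f_b / Fb
= 39.7715 / 185 + 27.0655 / 226
= 0.3347 (dimensionless)

0.3347 (dimensionless)


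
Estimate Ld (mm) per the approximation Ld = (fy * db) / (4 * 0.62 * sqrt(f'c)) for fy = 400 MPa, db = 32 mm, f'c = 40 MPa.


Ld = (fy * db) / (4 * 0.62 * sqrt(f'c))
= (400 * 32) / (4 * 0.62 * sqrt(40))
= 12800 / 15.6849
= 816.07 mm

816.07 mm


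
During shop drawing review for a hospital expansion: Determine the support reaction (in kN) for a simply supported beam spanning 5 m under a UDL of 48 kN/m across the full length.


Total load = w * L = 48 * 5 = 240 kN
By symmetry, each reaction R = total / 2 = 240 / 2 = 120.0 kN

120.0 kN


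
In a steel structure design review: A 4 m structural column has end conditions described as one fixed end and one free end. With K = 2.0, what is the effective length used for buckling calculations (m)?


L_eff = K * L
= 2.0 * 4
= 8.0 m

8.0 m


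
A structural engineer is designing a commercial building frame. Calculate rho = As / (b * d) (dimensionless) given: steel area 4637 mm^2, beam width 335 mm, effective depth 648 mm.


rho = As / (b * d)
= 4637 / (335 * 648)
= 4637 / 217080
= 0.021361 (dimensionless)

0.021361 (dimensionless)


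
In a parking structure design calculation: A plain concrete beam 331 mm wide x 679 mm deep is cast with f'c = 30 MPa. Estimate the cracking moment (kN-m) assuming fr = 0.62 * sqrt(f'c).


fr = 0.62 * sqrt(30) = 0.62 * 5.4772 = 3.3959 MPa
I = 331 * 679^3 / 12 = 8634875309.08 mm^4
y_t = 339.5 mm
M_cr = fr * I / y_t = 3.3959 * 8634875309.08 / 339.5 N-mm
= 86.3711 kN-m

86.3711 kN-m


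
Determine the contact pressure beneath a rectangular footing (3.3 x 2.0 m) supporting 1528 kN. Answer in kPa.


A = 3.3 * 2.0 = 6.6 m^2
q = P / A = 1528 / 6.6
= 231.5152 kPa

231.5152 kPa


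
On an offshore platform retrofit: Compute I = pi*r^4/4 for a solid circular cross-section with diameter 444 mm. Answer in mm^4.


r = d / 2 = 444 / 2 = 222.0 mm
I = pi * r^4 / 4 = pi * 222.0^4 / 4
= 1907663539.08 mm^4

1907663539.08 mm^4


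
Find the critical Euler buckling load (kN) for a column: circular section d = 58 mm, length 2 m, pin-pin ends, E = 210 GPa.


I = pi * d^4 / 64 = 555497.2 mm^4
L = 2000.0 mm
P_cr = pi^2 * E * I / L^2
= 9.8696 * 210000.0 * 555497.2 / 2000.0^2
= 287833.22 N = 287.8332 kN

287.8332 kN


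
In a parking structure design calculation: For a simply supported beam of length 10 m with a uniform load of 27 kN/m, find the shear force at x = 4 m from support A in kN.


R_A = w * L / 2 = 27 * 10 / 2 = 135.0 kN
V(x) = R_A - w * x = 135.0 - 27 * 4
= 27.0 kN

27.0 kN


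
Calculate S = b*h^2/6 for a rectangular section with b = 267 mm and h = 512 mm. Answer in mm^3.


S = b * h^2 / 6
= 267 * 512^2 / 6
= 267 * 262144 / 6
= 11665408.0 mm^3

11665408.0 mm^3


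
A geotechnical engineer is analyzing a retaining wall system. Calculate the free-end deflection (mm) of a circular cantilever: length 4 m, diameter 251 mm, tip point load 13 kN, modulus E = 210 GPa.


I = pi * d^4 / 64 = pi * 251^4 / 64 = 194834016.97 mm^4
L = 4000.0 mm, P = 13000.0 N, E = 210000.0 MPa
delta = P * L^3 / (3 * E * I)
= 13000.0 * 4000.0^3 / (3 * 210000.0 * 194834016.97)
= 6.7783 mm

6.7783 mm


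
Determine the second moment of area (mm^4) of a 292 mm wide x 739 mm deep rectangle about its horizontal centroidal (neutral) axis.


I = b * h^3 / 12
= 292 * 739^3 / 12
= 292 * 403583419 / 12
= 9820529862.33 mm^4

9820529862.33 mm^4


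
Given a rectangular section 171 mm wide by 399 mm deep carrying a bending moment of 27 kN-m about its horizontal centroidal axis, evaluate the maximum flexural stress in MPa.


I = b * h^3 / 12 = 171 * 399^3 / 12 = 905177085.75 mm^4
y = h / 2 = 399 / 2 = 199.5 mm
M = 27 kN-m = 27000000.0 N-mm
sigma = M * y / I = 27000000.0 * 199.5 / 905177085.75
= 5.95 MPa

5.95 MPa


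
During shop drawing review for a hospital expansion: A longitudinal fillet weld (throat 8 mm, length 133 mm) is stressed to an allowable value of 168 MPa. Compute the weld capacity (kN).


Strength = throat * length * allowable stress
= 8 * 133 * 168 N
= 178752 N
= 178.75 kN

178.75 kN


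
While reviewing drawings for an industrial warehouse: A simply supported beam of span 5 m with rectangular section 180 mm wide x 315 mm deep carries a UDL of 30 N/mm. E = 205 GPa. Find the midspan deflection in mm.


I = 180 * 315^3 / 12 = 468838125.0 mm^4
L = 5000.0 mm, w = 30 N/mm, E = 205000.0 MPa
delta = 5 * w * L^4 / (384 * E * I)
= 5 * 30 * 5000.0^4 / (384 * 205000.0 * 468838125.0)
= 2.5402 mm

2.5402 mm


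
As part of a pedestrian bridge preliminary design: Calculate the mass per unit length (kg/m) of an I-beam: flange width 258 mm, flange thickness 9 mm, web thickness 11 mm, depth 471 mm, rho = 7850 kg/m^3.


A_flanges = 2 * 258 * 9 = 4644 mm^2
A_web = (471 - 2 * 9) * 11 = 4983 mm^2
A_total = 4644 + 4983 = 9627 mm^2 = 0.009627 m^2
Weight = rho * A = 7850 * 0.009627 = 75.572 kg/m

75.572 kg/m


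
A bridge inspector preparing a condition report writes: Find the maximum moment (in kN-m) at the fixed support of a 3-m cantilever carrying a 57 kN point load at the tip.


For a cantilever with a point load at the free end:
M_max = P * L = 57 * 3 = 171 kN-m

171 kN-m


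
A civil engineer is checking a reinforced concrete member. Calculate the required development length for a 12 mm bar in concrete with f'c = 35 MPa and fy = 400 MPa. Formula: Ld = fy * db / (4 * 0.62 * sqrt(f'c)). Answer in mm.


Ld = (fy * db) / (4 * 0.62 * sqrt(f'c))
= (400 * 12) / (4 * 0.62 * sqrt(35))
= 4800 / 14.6719
= 327.16 mm

327.16 mm


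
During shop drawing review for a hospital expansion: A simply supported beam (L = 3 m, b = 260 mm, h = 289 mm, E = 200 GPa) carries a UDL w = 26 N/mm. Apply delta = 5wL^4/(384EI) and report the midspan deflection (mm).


I = 260 * 289^3 / 12 = 522980661.67 mm^4
L = 3000.0 mm, w = 26 N/mm, E = 200000.0 MPa
delta = 5 * w * L^4 / (384 * E * I)
= 5 * 26 * 3000.0^4 / (384 * 200000.0 * 522980661.67)
= 0.2622 mm

0.2622 mm


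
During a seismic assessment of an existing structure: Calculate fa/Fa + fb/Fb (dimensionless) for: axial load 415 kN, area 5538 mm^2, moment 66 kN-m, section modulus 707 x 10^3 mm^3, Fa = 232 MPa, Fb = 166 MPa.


f_a = P / A = 415000.0 / 5538 = 74.9368 MPa
f_b = M / S = 66000000.0 / 707000.0 = 93.3522 MPa
Ratio = f_a / Fa + f_b / Fb
= 74.9368 / 232 + 93.3522 / 166
= 0.8854 (dimensionless)

0.8854 (dimensionless)


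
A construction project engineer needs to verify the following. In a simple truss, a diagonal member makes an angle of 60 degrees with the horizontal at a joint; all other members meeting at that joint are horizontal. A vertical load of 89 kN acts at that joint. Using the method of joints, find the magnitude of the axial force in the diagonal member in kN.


At the joint, only the diagonal has a vertical component, so vertical equilibrium gives:
F * sin(60) = 89
F = 89 / sin(60)
= 89 / 0.866025
= 102.77 kN

102.77 kN


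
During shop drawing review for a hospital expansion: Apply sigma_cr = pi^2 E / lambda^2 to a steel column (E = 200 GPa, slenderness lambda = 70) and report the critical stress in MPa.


sigma_cr = pi^2 * E / lambda^2
= 9.8696 * 200000.0 / 70^2
= 9.8696 * 200000.0 / 4900
= 402.841 MPa

402.841 MPa


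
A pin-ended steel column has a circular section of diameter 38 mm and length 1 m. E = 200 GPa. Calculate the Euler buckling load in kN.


I = pi * d^4 / 64 = 102353.87 mm^4
L = 1000.0 mm
P_cr = pi^2 * E * I / L^2
= 9.8696 * 200000.0 * 102353.87 / 1000.0^2
= 202038.45 N = 202.0384 kN

202.0384 kN


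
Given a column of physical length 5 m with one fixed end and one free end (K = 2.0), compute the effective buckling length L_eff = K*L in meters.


L_eff = K * L
= 2.0 * 5
= 10.0 m

10.0 m


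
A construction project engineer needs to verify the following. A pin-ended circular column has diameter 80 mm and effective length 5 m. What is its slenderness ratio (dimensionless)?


Radius of gyration r = d / 4 = 80 / 4 = 20.0 mm
L_eff = 5000.0 mm
Slenderness ratio = L / r = 5000.0 / 20.0 = 250.0 (dimensionless)

250.0 (dimensionless)


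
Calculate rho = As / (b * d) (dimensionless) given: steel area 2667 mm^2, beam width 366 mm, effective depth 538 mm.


rho = As / (b * d)
= 2667 / (366 * 538)
= 2667 / 196908
= 0.013544 (dimensionless)

0.013544 (dimensionless)


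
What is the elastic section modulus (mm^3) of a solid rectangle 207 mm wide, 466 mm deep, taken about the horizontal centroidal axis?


S = b * h^2 / 6
= 207 * 466^2 / 6
= 207 * 217156 / 6
= 7491882.0 mm^3

7491882.0 mm^3


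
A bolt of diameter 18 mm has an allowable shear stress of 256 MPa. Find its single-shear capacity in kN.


A = pi * d^2 / 4 = pi * 18^2 / 4 = 254.469 mm^2
V = f_v * A / 1000 = 256 * 254.469 / 1000
= 65.1441 kN

65.1441 kN


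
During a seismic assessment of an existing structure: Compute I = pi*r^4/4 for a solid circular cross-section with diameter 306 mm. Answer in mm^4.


r = d / 2 = 306 / 2 = 153.0 mm
I = pi * r^4 / 4 = pi * 153.0^4 / 4
= 430383491.67 mm^4

430383491.67 mm^4


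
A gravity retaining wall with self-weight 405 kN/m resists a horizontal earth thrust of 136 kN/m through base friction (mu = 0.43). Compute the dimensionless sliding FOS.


Resisting force = mu * W = 0.43 * 405 = 174.15 kN/m
FOS = Resisting / Driving = 174.15 / 136
= 1.2805 (dimensionless)

1.2805 (dimensionless)


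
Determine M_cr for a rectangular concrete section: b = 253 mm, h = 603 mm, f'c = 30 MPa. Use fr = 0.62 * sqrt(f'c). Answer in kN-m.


fr = 0.62 * sqrt(30) = 0.62 * 5.4772 = 3.3959 MPa
I = 253 * 603^3 / 12 = 4622652119.25 mm^4
y_t = 301.5 mm
M_cr = fr * I / y_t = 3.3959 * 4622652119.25 / 301.5 N-mm
= 52.0662 kN-m

52.0662 kN-m


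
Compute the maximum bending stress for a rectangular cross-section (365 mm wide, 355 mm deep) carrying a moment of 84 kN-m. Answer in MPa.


I = b * h^3 / 12 = 365 * 355^3 / 12 = 1360807447.92 mm^4
y = h / 2 = 355 / 2 = 177.5 mm
M = 84 kN-m = 84000000.0 N-mm
sigma = M * y / I = 84000000.0 * 177.5 / 1360807447.92
= 10.96 MPa

10.96 MPa


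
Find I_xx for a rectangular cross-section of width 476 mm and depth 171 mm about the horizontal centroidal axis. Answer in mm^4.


I = b * h^3 / 12
= 476 * 171^3 / 12
= 476 * 5000211 / 12
= 198341703.0 mm^4

198341703.0 mm^4


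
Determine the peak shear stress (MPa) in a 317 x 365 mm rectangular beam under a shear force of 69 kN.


A = b * h = 317 * 365 = 115705 mm^2
V = 69 kN = 69000.0 N
tau_max = 1.5 * V / A = 1.5 * 69000.0 / 115705
= 0.8945 MPa

0.8945 MPa


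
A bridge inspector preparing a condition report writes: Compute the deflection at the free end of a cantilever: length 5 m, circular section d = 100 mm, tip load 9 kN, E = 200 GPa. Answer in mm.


I = pi * d^4 / 64 = pi * 100^4 / 64 = 4908738.52 mm^4
L = 5000.0 mm, P = 9000.0 N, E = 200000.0 MPa
delta = P * L^3 / (3 * E * I)
= 9000.0 * 5000.0^3 / (3 * 200000.0 * 4908738.52)
= 381.9719 mm

381.9719 mm


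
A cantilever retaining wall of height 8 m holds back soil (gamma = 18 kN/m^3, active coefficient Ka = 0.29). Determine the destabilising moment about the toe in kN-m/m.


Pa = 0.5 * Ka * gamma * H^2
= 0.5 * 0.29 * 18 * 8^2
= 167.04 kN/m
Arm = H / 3 = 8 / 3 = 2.6667 m
Mo = Pa * arm = Pa * H / 3 = 167.04 * 8 / 3 = 445.44 kN-m/m

445.44 kN-m/m


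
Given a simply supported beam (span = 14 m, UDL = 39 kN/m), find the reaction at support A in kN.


Total load = w * L = 39 * 14 = 546 kN
By symmetry, each reaction R = total / 2 = 546 / 2 = 273.0 kN

273.0 kN


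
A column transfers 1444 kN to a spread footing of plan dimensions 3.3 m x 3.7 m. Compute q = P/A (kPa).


A = 3.3 * 3.7 = 12.21 m^2
q = P / A = 1444 / 12.21
= 118.2637 kPa

118.2637 kPa


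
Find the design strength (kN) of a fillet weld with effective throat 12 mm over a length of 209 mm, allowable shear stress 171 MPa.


Strength = throat * length * allowable stress
= 12 * 209 * 171 N
= 428868 N
= 428.87 kN

428.87 kN


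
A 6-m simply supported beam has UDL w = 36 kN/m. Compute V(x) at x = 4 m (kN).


R_A = w * L / 2 = 36 * 6 / 2 = 108.0 kN
V(x) = R_A - w * x = 108.0 - 36 * 4
= -36.0 kN

-36.0 kN


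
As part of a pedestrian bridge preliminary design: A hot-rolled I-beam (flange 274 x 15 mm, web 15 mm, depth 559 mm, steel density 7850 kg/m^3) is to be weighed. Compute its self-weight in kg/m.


A_flanges = 2 * 274 * 15 = 8220 mm^2
A_web = (559 - 2 * 15) * 15 = 7935 mm^2
A_total = 8220 + 7935 = 16155 mm^2 = 0.016155 m^2
Weight = rho * A = 7850 * 0.016155 = 126.8167 kg/m

126.8167 kg/m


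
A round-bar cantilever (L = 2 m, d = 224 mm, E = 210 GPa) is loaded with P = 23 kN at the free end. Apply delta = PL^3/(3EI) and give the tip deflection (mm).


I = pi * d^4 / 64 = pi * 224^4 / 64 = 123583921.54 mm^4
L = 2000.0 mm, P = 23000.0 N, E = 210000.0 MPa
delta = P * L^3 / (3 * E * I)
= 23000.0 * 2000.0^3 / (3 * 210000.0 * 123583921.54)
= 2.3633 mm

2.3633 mm


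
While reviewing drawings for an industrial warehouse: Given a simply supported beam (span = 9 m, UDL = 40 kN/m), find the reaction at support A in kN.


Total load = w * L = 40 * 9 = 360 kN
By symmetry, each reaction R = total / 2 = 360 / 2 = 180.0 kN

180.0 kN


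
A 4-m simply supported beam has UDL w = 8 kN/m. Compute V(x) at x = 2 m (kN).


R_A = w * L / 2 = 8 * 4 / 2 = 16.0 kN
V(x) = R_A - w * x = 16.0 - 8 * 2
= 0.0 kN

0.0 kN


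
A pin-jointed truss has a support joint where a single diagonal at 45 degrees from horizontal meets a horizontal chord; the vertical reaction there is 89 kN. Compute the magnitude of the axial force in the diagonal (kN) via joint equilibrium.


At the joint, only the diagonal has a vertical component, so vertical equilibrium gives:
F * sin(45) = 89
F = 89 / sin(45)
= 89 / 0.707107
= 125.86 kN

125.86 kN


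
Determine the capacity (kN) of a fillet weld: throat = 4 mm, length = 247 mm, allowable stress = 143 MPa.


Strength = throat * length * allowable stress
= 4 * 247 * 143 N
= 141284 N
= 141.28 kN

141.28 kN


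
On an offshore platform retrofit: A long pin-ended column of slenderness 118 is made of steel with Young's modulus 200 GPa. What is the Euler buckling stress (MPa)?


sigma_cr = pi^2 * E / lambda^2
= 9.8696 * 200000.0 / 118^2
= 9.8696 * 200000.0 / 13924
= 141.7639 MPa

141.7639 MPa


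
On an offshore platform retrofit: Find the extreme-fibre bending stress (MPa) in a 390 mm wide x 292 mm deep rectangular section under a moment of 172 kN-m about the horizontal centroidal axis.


I = b * h^3 / 12 = 390 * 292^3 / 12 = 809155360.0 mm^4
y = h / 2 = 292 / 2 = 146.0 mm
M = 172 kN-m = 172000000.0 N-mm
sigma = M * y / I = 172000000.0 * 146.0 / 809155360.0
= 31.03 MPa

31.03 MPa


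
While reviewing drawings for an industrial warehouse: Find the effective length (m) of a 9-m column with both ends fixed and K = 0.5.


L_eff = K * L
= 0.5 * 9
= 4.5 m

4.5 m


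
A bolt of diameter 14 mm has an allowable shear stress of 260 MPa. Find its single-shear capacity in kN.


A = pi * d^2 / 4 = pi * 14^2 / 4 = 153.938 mm^2
V = f_v * A / 1000 = 260 * 153.938 / 1000
= 40.0239 kN

40.0239 kN


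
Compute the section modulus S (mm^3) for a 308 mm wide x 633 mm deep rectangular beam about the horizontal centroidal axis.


S = b * h^2 / 6
= 308 * 633^2 / 6
= 308 * 400689 / 6
= 20568702.0 mm^3

20568702.0 mm^3


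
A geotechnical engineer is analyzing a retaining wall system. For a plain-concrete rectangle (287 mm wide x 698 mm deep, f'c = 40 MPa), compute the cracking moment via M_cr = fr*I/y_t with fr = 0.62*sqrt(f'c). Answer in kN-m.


fr = 0.62 * sqrt(40) = 0.62 * 6.3246 = 3.9212 MPa
I = 287 * 698^3 / 12 = 8133302375.33 mm^4
y_t = 349.0 mm
M_cr = fr * I / y_t = 3.9212 * 8133302375.33 / 349.0 N-mm
= 91.3825 kN-m

91.3825 kN-m


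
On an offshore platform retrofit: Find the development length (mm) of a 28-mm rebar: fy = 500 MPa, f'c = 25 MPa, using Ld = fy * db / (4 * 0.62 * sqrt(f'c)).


Ld = (fy * db) / (4 * 0.62 * sqrt(f'c))
= (500 * 28) / (4 * 0.62 * sqrt(25))
= 14000 / 12.4
= 1129.03 mm

1129.03 mm


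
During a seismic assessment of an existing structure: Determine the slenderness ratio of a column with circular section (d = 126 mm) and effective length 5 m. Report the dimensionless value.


Radius of gyration r = d / 4 = 126 / 4 = 31.5 mm
L_eff = 5000.0 mm
Slenderness ratio = L / r = 5000.0 / 31.5 = 158.73 (dimensionless)

158.73 (dimensionless)


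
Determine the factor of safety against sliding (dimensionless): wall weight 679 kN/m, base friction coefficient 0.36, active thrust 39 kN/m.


Resisting force = mu * W = 0.36 * 679 = 244.44 kN/m
FOS = Resisting / Driving = 244.44 / 39
= 6.2677 (dimensionless)

6.2677 (dimensionless)


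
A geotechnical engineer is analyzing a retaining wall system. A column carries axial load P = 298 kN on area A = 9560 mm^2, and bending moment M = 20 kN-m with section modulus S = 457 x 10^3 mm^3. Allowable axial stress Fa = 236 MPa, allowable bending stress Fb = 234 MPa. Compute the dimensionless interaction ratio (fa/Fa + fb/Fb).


f_a = P / A = 298000.0 / 9560 = 31.1715 MPa
f_b = M / S = 20000000.0 / 457000.0 = 43.7637 MPa
Ratio = f_a / Fa + f_b / Fb
= 31.1715 / 236 + 43.7637 / 234
= 0.3191 (dimensionless)

0.3191 (dimensionless)


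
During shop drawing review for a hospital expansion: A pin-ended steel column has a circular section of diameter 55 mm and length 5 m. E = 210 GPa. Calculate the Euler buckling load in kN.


I = pi * d^4 / 64 = 449180.25 mm^4
L = 5000.0 mm
P_cr = pi^2 * E * I / L^2
= 9.8696 * 210000.0 * 449180.25 / 5000.0^2
= 37239.14 N = 37.2391 kN

37.2391 kN


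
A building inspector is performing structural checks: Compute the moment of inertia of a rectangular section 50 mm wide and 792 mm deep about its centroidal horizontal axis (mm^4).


I = b * h^3 / 12
= 50 * 792^3 / 12
= 50 * 496793088 / 12
= 2069971200.0 mm^4

2069971200.0 mm^4


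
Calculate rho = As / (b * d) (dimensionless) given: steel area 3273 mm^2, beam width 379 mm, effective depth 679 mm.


rho = As / (b * d)
= 3273 / (379 * 679)
= 3273 / 257341
= 0.012719 (dimensionless)

0.012719 (dimensionless)


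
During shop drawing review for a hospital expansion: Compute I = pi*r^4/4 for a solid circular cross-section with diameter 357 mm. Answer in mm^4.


r = d / 2 = 357 / 2 = 178.5 mm
I = pi * r^4 / 4 = pi * 178.5^4 / 4
= 797338552.09 mm^4

797338552.09 mm^4


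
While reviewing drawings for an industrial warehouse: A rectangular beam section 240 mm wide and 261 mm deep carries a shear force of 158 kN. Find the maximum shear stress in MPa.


A = b * h = 240 * 261 = 62640 mm^2
V = 158 kN = 158000.0 N
tau_max = 1.5 * V / A = 1.5 * 158000.0 / 62640
= 3.7835 MPa

3.7835 MPa


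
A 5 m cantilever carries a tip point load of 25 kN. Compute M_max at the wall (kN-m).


For a cantilever with a point load at the free end:
M_max = P * L = 25 * 5 = 125 kN-m

125 kN-m


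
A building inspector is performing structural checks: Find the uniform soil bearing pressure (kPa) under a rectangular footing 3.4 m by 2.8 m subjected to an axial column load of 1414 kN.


A = 3.4 * 2.8 = 9.52 m^2
q = P / A = 1414 / 9.52
= 148.5294 kPa

148.5294 kPa


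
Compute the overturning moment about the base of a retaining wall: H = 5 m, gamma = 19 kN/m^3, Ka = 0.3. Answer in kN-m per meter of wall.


Pa = 0.5 * Ka * gamma * H^2
= 0.5 * 0.3 * 19 * 5^2
= 71.25 kN/m
Arm = H / 3 = 5 / 3 = 1.6667 m
Mo = Pa * arm = Pa * H / 3 = 71.25 * 5 / 3 = 118.75 kN-m/m

118.75 kN-m/m


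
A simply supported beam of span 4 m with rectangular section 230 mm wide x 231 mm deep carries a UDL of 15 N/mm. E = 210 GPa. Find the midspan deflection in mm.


I = 230 * 231^3 / 12 = 236255827.5 mm^4
L = 4000.0 mm, w = 15 N/mm, E = 210000.0 MPa
delta = 5 * w * L^4 / (384 * E * I)
= 5 * 15 * 4000.0^4 / (384 * 210000.0 * 236255827.5)
= 1.0078 mm

1.0078 mm


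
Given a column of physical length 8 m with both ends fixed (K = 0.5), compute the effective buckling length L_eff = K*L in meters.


L_eff = K * L
= 0.5 * 8
= 4.0 m

4.0 m


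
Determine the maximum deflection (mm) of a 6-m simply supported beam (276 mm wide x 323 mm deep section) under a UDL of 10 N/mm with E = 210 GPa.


I = 276 * 323^3 / 12 = 775060141.0 mm^4
L = 6000.0 mm, w = 10 N/mm, E = 210000.0 MPa
delta = 5 * w * L^4 / (384 * E * I)
= 5 * 10 * 6000.0^4 / (384 * 210000.0 * 775060141.0)
= 1.0368 mm

1.0368 mm


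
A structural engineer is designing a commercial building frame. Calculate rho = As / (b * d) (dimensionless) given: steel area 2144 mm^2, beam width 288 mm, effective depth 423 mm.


rho = As / (b * d)
= 2144 / (288 * 423)
= 2144 / 121824
= 0.017599 (dimensionless)

0.017599 (dimensionless)


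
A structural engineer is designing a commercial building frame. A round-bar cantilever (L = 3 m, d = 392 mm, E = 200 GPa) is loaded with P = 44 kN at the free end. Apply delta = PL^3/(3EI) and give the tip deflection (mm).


I = pi * d^4 / 64 = pi * 392^4 / 64 = 1159082014.14 mm^4
L = 3000.0 mm, P = 44000.0 N, E = 200000.0 MPa
delta = P * L^3 / (3 * E * I)
= 44000.0 * 3000.0^3 / (3 * 200000.0 * 1159082014.14)
= 1.7082 mm

1.7082 mm


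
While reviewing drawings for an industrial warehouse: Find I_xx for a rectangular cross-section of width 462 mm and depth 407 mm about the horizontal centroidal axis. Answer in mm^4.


I = b * h^3 / 12
= 462 * 407^3 / 12
= 462 * 67419143 / 12
= 2595637005.5 mm^4

2595637005.5 mm^4
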